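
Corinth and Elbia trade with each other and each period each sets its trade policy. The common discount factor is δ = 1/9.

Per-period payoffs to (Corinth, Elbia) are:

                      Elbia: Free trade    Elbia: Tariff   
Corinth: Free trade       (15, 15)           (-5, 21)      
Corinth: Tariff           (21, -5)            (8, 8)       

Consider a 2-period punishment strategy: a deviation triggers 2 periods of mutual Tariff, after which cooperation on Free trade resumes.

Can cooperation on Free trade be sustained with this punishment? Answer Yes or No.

No

Comparing payoff streams over the 3 periods until play realigns: cooperate → 15(1+δ+…+δ^2); deviate → 21 + 8(δ+…+δ^2).
Cooperation is sustained iff (15−8)(δ+…+δ^2) ≥ 21−15.
δ+…+δ^2 = 1/9·(1−(1/9)^2)/(1−1/9) = 0.1235, and (21−15)/(15−8) = 0.8571.
0.1235 < 0.8571, so cooperation is not sustainable.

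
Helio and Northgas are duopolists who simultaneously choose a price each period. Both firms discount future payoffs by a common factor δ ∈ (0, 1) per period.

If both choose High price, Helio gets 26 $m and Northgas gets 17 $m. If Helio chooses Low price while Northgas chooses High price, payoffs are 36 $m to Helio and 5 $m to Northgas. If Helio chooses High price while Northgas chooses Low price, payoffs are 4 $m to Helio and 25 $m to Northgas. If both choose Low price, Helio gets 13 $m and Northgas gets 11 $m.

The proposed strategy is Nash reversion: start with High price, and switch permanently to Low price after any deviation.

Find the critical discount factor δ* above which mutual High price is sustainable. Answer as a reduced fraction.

4/7

For Helio: deviation gain 36−26 = 10, per-period punishment loss 26−13 = 13. IC gives δ ≥ 10/23.
For Northgas: gain 8, loss 6 per period, so δ ≥ 8/14 = 4/7.
The tighter constraint is Northgas's, so cooperation needs δ ≥ 4/7.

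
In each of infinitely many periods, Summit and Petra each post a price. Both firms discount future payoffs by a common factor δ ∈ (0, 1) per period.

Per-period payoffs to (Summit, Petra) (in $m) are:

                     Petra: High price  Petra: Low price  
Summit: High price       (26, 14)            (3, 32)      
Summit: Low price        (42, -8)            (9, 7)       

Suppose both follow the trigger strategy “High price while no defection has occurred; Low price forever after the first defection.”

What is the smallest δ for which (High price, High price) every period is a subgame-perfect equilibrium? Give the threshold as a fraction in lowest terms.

18/25

Summit: cooperation gives 26 each period; deviation gives 42 once then 9 forever.
  26/(1−δ) ≥ 42 + 9δ/(1−δ) ⇒ δ ≥ 16/33.
Petra: cooperation gives 14 each period; deviation gives 32 once then 7 forever.
  δ ≥ 18/25.
Both must hold, so the binding constraint is Petra's: δ ≥ 18/25.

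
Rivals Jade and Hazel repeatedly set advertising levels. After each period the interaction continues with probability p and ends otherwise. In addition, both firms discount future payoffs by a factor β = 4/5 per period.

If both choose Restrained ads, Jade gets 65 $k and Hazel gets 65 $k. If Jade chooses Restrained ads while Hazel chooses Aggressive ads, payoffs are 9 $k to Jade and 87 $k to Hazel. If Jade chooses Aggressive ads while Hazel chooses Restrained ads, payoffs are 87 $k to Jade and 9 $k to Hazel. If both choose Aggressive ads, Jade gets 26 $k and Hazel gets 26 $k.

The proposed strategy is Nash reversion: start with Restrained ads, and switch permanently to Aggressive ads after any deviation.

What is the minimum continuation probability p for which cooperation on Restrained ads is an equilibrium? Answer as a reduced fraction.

With continuation probability p and discount β, the effective per-period discount factor is βp.
Grim-trigger IC: βp ≥ (87−65)/(87−26) = 22/61.
So p ≥ (22/61)/(4/5) = 55/122.

55/122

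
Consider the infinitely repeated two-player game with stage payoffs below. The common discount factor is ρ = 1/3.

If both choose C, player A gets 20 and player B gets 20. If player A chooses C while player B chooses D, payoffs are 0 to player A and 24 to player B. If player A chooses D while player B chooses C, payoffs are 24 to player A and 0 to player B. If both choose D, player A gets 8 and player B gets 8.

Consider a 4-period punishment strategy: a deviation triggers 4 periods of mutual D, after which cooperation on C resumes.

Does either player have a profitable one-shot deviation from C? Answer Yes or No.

No

Comparing payoff streams over the 5 periods until play realigns: cooperate → 20(1+ρ+…+ρ^4); deviate → 24 + 8(ρ+…+ρ^4).
Cooperation is sustained iff (20−8)(ρ+…+ρ^4) ≥ 24−20.
ρ+…+ρ^4 = 1/3·(1−(1/3)^4)/(1−1/3) = 0.4938, and (24−20)/(20−8) = 0.3333.
0.4938 ≥ 0.3333, so cooperation is sustainable.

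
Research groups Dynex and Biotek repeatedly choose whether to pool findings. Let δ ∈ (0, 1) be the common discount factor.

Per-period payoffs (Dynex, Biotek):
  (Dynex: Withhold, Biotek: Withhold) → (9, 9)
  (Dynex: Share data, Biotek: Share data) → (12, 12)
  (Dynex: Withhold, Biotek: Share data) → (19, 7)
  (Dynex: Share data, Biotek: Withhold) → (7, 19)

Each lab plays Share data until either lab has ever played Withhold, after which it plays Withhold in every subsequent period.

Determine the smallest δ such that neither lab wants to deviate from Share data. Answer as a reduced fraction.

Under grim trigger the critical discount factor is (T−C)/(T−P) with T = 19, C = 12, P = 9.
δ* = (19−12)/(19−9) = 7/10.

7/10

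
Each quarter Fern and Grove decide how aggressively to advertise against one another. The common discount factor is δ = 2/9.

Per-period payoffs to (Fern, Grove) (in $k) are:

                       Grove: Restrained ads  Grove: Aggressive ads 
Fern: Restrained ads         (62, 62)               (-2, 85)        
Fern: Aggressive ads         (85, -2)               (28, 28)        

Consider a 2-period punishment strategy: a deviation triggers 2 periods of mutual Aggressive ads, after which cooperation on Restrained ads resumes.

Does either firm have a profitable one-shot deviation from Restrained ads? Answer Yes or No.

IC: δ+…+δ^2 ≥ (85−62)/(62−28) = 23/34.
At δ = 2/9: partial sum = 0.2716 < 0.6765. Cooperation not sustainable.

Yes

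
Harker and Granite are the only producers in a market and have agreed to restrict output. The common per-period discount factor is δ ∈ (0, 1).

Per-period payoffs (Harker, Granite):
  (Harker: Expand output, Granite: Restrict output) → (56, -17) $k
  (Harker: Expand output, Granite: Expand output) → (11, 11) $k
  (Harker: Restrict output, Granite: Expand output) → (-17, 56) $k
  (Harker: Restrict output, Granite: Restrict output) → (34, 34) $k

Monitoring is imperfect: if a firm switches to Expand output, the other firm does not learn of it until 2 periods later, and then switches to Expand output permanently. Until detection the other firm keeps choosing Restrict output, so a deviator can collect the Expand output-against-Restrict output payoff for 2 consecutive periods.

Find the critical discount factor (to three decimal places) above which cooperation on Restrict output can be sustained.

0.699

The best deviation is to choose Expand output for all 2 undetected periods, earning 56 each, then 11 forever once detected.
Deviation value: 56(1−δ^2)/(1−δ) + 11δ^2/(1−δ); cooperation value: 34/(1−δ).
IC: 34 ≥ 56(1−δ^2) + 11δ^2 = 56 − 45δ^2.
So δ^2 ≥ 22/45, giving δ ≥ (22/45)^(1/2) ≈ 0.699.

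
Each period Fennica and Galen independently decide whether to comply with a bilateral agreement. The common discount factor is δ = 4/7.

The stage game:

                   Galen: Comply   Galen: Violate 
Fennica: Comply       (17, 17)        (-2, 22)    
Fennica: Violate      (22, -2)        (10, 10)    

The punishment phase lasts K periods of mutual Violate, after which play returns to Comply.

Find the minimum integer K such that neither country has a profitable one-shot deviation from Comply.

2

IC: δ(1−δ^K)/(1−δ) ≥ (22−17)/(17−10) = 5/7.
With δ = 4/7: need 1 − δ^K ≥ 5/7·(1−4/7)/(4/7), i.e. δ^K ≤ 0.4643.
Since (4/7)^1 = 0.5714 and (4/7)^2 = 0.3265, the smallest such K is 2.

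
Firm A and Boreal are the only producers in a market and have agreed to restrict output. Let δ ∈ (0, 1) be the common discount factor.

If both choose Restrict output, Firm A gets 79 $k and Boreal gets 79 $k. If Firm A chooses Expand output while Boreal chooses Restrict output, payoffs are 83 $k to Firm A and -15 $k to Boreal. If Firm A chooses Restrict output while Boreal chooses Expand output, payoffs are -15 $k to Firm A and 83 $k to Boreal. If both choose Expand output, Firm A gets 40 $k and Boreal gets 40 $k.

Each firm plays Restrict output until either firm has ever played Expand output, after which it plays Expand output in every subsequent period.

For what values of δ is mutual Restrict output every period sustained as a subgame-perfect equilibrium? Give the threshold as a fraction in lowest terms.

Cooperation forever yields 79 each period: 79/(1−δ).
Deviating yields 83 once, then 40 forever: 83 + 40δ/(1−δ).
No profitable deviation requires 79/(1−δ) ≥ 83 + 40δ/(1−δ).
Multiplying by (1−δ): 79 ≥ 83(1−δ) + 40δ = 83 − 43δ.
So 43δ ≥ 4, i.e. δ ≥ 4/43.

4/43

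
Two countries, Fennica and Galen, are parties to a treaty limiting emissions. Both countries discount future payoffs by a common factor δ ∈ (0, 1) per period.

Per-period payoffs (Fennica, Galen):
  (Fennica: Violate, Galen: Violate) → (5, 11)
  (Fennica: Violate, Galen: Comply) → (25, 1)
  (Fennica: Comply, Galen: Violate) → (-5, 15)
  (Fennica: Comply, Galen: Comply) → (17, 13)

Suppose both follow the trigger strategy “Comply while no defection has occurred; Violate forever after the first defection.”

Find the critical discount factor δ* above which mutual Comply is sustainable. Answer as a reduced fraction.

1/2

Fennica's threshold: (25−17)/(25−5) = 2/5.
Galen's threshold: (15−13)/(15−11) = 1/2.
2/5 < 1/2, so Galen binds and δ* = 1/2.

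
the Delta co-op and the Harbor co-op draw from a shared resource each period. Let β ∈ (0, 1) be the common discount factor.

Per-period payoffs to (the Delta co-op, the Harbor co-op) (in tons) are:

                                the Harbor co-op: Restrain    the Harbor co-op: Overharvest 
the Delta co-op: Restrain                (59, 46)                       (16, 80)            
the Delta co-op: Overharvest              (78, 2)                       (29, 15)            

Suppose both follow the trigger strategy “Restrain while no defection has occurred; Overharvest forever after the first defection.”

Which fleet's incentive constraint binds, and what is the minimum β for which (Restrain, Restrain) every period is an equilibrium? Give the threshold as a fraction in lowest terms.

For the Delta co-op: deviation gain 78−59 = 19, per-period punishment loss 59−29 = 30. IC gives β ≥ 19/49.
For the Harbor co-op: gain 34, loss 31 per period, so β ≥ 34/65.
The tighter constraint is the Harbor co-op's, so cooperation needs β ≥ 34/65.

the Harbor co-op; β ≥ 34/65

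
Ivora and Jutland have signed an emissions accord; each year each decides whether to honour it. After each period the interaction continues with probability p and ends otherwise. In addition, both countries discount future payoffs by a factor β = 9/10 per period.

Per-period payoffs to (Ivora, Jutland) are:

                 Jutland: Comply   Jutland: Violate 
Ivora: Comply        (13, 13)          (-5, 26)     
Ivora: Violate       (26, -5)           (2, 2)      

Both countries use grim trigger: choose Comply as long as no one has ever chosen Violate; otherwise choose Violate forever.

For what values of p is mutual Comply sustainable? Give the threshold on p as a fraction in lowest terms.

65/108

Expected continuation weight on next period's payoff is β·p = 9/10·p, which plays the role of the discount factor.
Cooperation requires 9/10·p ≥ (26−13)/(26−2) = 13/24, hence p ≥ 65/108.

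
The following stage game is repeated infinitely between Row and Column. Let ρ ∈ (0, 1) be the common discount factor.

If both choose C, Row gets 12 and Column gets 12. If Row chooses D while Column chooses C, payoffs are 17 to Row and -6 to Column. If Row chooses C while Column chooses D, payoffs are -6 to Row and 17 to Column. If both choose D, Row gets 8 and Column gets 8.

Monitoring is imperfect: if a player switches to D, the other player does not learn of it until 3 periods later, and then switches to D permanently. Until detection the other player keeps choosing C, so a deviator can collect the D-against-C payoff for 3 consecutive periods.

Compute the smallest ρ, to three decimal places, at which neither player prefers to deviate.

A deviator earns 17 for 3 periods, then 8 forever; cooperating earns 12 forever. Multiplying the IC by (1−ρ):
12 ≥ 17(1−ρ^3) + 8ρ^3, so 9·ρ^3 ≥ 5 and ρ^3 ≥ 5/9.
ρ ≥ (5/9)^(1/3) ≈ 0.822.

0.822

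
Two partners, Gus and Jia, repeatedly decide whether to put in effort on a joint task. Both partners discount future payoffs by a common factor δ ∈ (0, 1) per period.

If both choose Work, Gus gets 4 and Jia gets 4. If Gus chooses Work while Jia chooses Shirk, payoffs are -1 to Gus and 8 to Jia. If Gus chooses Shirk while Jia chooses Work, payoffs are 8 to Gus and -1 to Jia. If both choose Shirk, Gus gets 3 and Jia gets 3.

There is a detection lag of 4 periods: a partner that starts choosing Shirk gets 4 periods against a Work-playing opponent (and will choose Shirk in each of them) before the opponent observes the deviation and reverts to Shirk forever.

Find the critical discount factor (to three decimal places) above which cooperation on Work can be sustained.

A deviator earns 8 for 4 periods, then 3 forever; cooperating earns 4 forever. Multiplying the IC by (1−δ):
4 ≥ 8(1−δ^4) + 3δ^4, so 5·δ^4 ≥ 4 and δ^4 ≥ 4/5.
δ ≥ (4/5)^(1/4) ≈ 0.946.

0.946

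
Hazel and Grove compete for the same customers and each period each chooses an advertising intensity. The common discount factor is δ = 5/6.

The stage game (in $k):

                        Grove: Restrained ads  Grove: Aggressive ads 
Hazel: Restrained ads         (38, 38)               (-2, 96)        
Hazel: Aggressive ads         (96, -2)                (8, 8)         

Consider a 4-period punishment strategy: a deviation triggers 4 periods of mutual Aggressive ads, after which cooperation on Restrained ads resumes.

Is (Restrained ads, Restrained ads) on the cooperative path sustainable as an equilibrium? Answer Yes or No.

Yes

Comparing payoff streams over the 5 periods until play realigns: cooperate → 38(1+δ+…+δ^4); deviate → 96 + 8(δ+…+δ^4).
Cooperation is sustained iff (38−8)(δ+…+δ^4) ≥ 96−38.
δ+…+δ^4 = 5/6·(1−(5/6)^4)/(1−5/6) = 2.5887, and (96−38)/(38−8) = 1.9333.
2.5887 ≥ 1.9333, so cooperation is sustainable.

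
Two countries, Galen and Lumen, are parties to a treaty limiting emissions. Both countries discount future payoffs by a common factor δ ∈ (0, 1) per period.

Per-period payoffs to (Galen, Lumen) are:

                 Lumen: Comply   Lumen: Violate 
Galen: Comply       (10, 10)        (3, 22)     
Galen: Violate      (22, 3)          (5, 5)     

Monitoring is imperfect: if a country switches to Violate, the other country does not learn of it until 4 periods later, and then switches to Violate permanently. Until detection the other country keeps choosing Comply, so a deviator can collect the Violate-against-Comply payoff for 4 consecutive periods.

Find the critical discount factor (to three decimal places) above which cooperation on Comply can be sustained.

A deviator earns 22 for 4 periods, then 5 forever; cooperating earns 10 forever. Multiplying the IC by (1−δ):
10 ≥ 22(1−δ^4) + 5δ^4, so 17·δ^4 ≥ 12 and δ^4 ≥ 12/17.
δ ≥ (12/17)^(1/4) ≈ 0.917.

0.917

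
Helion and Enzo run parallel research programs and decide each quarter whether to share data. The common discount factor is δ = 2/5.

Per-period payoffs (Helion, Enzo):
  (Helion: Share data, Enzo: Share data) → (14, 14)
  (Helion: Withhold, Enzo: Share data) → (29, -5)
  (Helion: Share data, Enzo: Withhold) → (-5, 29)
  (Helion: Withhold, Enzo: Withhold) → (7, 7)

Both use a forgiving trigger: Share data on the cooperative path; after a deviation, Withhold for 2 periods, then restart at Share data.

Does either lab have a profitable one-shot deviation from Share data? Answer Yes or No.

A one-shot deviation gives 29 now, then 7 for 2 periods, then back to 14.
Gain from deviating: (29−14) today; loss: (14−7) in each of the next 2 periods.
No-deviation condition: (14−7)(δ+…+δ^2) ≥ 29−14, i.e. δ+…+δ^2 ≥ 15/7.
At δ = 2/5: δ+…+δ^2 = 0.5600 < 2.1429.
So cooperation is not sustainable.

Yes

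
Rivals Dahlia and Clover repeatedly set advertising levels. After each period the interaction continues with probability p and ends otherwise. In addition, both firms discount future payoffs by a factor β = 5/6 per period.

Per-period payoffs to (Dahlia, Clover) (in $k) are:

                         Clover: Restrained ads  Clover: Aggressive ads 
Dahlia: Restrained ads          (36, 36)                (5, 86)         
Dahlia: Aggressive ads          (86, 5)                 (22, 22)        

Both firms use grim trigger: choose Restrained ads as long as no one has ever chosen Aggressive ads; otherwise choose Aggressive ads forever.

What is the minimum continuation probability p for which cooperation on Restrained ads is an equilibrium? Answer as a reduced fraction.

With continuation probability p and discount β, the effective per-period discount factor is βp.
Grim-trigger IC: βp ≥ (86−36)/(86−22) = 25/32.
So p ≥ (25/32)/(5/6) = 15/16.

15/16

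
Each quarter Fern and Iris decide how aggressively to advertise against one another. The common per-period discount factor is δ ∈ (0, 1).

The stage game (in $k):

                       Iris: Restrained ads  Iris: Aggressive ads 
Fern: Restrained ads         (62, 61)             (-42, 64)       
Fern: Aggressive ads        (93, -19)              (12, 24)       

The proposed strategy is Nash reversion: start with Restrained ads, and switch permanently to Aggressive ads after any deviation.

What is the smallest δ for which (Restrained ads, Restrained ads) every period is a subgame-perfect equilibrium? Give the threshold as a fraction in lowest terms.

Fern's threshold: (93−62)/(93−12) = 31/81.
Iris's threshold: (64−61)/(64−24) = 3/40.
31/81 > 3/40, so Fern binds and δ* = 31/81.

31/81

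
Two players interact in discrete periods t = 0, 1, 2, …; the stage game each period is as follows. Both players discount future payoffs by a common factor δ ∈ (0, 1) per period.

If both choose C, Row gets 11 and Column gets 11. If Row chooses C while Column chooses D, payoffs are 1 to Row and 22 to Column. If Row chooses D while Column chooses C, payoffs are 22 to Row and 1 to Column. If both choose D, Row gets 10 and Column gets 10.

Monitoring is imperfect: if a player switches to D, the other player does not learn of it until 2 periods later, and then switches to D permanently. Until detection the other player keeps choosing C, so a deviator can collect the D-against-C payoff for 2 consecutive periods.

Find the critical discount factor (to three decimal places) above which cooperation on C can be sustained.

The best deviation is to choose D for all 2 undetected periods, earning 22 each, then 10 forever once detected.
Deviation value: 22(1−δ^2)/(1−δ) + 10δ^2/(1−δ); cooperation value: 11/(1−δ).
IC: 11 ≥ 22(1−δ^2) + 10δ^2 = 22 − 12δ^2.
So δ^2 ≥ 11/12, giving δ ≥ (11/12)^(1/2) ≈ 0.957.

0.957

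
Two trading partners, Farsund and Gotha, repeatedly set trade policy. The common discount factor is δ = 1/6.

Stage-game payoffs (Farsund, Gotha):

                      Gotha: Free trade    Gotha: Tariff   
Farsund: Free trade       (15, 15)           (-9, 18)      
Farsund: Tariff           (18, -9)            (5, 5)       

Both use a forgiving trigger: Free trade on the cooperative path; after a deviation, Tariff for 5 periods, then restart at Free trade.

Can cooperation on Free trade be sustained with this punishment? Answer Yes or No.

A one-shot deviation gives 18 now, then 5 for 5 periods, then back to 15.
Gain from deviating: (18−15) today; loss: (15−5) in each of the next 5 periods.
No-deviation condition: (15−5)(δ+…+δ^5) ≥ 18−15, i.e. δ+…+δ^5 ≥ 3/10.
At δ = 1/6: δ+…+δ^5 = 0.2000 < 0.3000.
So cooperation is not sustainable.

No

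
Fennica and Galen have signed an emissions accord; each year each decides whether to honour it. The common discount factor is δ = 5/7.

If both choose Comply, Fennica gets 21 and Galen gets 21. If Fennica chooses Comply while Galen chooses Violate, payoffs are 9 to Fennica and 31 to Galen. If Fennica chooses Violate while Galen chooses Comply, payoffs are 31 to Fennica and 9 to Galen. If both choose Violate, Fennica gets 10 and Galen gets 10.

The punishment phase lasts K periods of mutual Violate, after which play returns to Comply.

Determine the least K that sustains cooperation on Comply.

2

Need Σ_{k=1}^{K} δ^k ≥ (31−21)/(21−10) = 0.9091 at δ = 5/7.
At K = 1 the sum is 0.7143 < 0.9091; at K = 2 it is 1.2245 ≥ 0.9091.
So the minimum punishment length is K = 2.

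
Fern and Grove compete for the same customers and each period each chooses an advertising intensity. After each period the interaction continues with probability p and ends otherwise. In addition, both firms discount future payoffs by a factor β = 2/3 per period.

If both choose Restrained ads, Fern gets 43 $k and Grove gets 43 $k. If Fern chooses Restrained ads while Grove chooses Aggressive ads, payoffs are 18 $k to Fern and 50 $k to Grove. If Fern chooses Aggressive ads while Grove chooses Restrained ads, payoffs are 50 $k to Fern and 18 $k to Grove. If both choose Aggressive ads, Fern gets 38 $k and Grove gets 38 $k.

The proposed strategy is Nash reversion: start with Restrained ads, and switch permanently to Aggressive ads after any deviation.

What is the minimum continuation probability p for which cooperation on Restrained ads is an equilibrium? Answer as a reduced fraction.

With continuation probability p and discount β, the effective per-period discount factor is βp.
Grim-trigger IC: βp ≥ (50−43)/(50−38) = 7/12.
So p ≥ (7/12)/(2/3) = 7/8.

7/8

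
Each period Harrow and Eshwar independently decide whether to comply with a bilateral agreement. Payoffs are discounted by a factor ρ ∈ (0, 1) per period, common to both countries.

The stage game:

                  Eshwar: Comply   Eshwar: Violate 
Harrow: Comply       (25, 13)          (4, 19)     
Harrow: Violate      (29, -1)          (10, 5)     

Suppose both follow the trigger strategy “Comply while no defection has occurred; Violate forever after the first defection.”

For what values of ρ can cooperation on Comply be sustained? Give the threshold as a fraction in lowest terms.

3/7

Harrow's threshold: (29−25)/(29−10) = 4/19.
Eshwar's threshold: (19−13)/(19−5) = 3/7.
4/19 < 3/7, so Eshwar binds and ρ* = 3/7.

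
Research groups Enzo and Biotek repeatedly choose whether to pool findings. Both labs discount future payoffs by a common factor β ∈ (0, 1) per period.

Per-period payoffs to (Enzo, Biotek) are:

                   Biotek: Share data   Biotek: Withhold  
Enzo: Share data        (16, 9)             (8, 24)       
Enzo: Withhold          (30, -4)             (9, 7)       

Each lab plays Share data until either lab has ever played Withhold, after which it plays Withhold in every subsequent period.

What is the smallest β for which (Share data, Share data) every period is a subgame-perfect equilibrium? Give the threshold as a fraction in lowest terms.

Enzo: cooperation gives 16 each period; deviation gives 30 once then 9 forever.
  16/(1−β) ≥ 30 + 9β/(1−β) ⇒ β ≥ 14/21 = 2/3.
Biotek: cooperation gives 9 each period; deviation gives 24 once then 7 forever.
  β ≥ 15/17.
Both must hold, so the binding constraint is Biotek's: β ≥ 15/17.

15/17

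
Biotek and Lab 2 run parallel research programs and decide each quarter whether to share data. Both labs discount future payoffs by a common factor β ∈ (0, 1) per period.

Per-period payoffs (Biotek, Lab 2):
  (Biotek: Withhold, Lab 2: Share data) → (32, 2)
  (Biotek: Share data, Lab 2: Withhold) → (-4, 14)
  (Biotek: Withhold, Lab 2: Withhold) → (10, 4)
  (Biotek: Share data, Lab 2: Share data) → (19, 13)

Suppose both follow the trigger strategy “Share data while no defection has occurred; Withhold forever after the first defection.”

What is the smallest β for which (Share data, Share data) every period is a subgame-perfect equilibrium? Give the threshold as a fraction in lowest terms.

13/22

Biotek's threshold: (32−19)/(32−10) = 13/22.
Lab 2's threshold: (14−13)/(14−4) = 1/10.
13/22 > 1/10, so Biotek binds and β* = 13/22.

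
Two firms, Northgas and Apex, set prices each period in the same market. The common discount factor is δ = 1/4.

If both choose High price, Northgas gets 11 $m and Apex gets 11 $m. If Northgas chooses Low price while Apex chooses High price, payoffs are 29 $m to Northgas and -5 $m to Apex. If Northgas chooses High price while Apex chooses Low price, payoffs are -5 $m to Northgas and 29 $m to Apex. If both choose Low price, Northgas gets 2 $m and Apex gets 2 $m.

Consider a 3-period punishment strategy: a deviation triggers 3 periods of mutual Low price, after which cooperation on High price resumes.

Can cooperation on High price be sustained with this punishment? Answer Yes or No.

A one-shot deviation gives 29 now, then 2 for 3 periods, then back to 11.
Gain from deviating: (29−11) today; loss: (11−2) in each of the next 3 periods.
No-deviation condition: (11−2)(δ+…+δ^3) ≥ 29−11, i.e. δ+…+δ^3 ≥ 2.
At δ = 1/4: δ+…+δ^3 = 0.3281 < 2.0000.
So cooperation is not sustainable.

No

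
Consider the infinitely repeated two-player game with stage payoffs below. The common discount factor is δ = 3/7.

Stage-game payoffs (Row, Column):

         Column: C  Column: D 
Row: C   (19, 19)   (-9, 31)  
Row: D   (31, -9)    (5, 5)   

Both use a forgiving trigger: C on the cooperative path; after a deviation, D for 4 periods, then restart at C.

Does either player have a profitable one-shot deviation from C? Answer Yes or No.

A one-shot deviation gives 31 now, then 5 for 4 periods, then back to 19.
Gain from deviating: (31−19) today; loss: (19−5) in each of the next 4 periods.
No-deviation condition: (19−5)(δ+…+δ^4) ≥ 31−19, i.e. δ+…+δ^4 ≥ 6/7.
At δ = 3/7: δ+…+δ^4 = 0.7247 < 0.8571.
So cooperation is not sustainable.

Yes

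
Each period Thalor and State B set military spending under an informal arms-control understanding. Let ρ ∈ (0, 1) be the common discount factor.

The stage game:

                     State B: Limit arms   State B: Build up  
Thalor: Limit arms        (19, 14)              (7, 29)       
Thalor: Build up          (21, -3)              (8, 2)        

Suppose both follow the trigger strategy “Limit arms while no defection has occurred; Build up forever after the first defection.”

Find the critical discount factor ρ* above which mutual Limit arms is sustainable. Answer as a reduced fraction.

Thalor's threshold: (21−19)/(21−8) = 2/13.
State B's threshold: (29−14)/(29−2) = 5/9.
2/13 < 5/9, so State B binds and ρ* = 5/9.

5/9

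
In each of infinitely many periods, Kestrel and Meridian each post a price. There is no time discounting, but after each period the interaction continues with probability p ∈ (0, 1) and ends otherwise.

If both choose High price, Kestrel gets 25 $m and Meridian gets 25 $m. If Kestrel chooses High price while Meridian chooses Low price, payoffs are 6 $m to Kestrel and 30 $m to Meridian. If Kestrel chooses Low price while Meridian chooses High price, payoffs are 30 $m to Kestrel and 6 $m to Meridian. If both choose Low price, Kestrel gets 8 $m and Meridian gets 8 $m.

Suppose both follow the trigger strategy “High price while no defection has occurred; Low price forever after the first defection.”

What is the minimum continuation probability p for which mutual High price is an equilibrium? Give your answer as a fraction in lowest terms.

Expected cooperation value is 25 + p·25 + p²·25 + … = 25/(1−p); deviation gives 30 + p·8/(1−p).
25 ≥ 30(1−p) + 8p ⇒ 22p ≥ 5 ⇒ p ≥ 5/22.

5/22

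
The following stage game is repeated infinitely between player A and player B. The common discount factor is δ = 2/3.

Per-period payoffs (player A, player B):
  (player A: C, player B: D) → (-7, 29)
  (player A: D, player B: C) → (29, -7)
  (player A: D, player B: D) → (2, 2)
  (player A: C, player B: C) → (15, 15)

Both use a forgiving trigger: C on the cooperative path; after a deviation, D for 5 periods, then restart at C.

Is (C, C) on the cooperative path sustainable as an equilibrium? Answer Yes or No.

A one-shot deviation gives 29 now, then 2 for 5 periods, then back to 15.
Gain from deviating: (29−15) today; loss: (15−2) in each of the next 5 periods.
No-deviation condition: (15−2)(δ+…+δ^5) ≥ 29−15, i.e. δ+…+δ^5 ≥ 14/13.
At δ = 2/3: δ+…+δ^5 = 1.7366 ≥ 1.0769.
So cooperation is sustainable.

Yes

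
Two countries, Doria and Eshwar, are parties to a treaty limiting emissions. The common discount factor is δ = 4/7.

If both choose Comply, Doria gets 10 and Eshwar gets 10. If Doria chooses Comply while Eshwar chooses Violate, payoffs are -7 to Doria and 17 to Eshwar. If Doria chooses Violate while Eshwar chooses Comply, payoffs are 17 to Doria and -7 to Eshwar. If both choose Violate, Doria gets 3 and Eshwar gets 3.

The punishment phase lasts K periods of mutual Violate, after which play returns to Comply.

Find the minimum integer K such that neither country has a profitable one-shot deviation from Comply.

Need Σ_{k=1}^{K} δ^k ≥ (17−10)/(10−3) = 1.0000 at δ = 4/7.
At K = 2 the sum is 0.8980 < 1.0000; at K = 3 it is 1.0845 ≥ 1.0000.
So the minimum punishment length is K = 3.

3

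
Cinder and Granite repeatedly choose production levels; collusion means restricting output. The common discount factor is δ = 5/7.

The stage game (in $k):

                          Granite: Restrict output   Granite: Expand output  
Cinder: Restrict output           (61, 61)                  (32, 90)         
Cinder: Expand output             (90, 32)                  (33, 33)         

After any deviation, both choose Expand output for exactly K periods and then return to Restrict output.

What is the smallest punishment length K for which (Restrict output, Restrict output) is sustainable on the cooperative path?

2

No profitable deviation requires (61−33)(δ+…+δ^K) ≥ 90−61, i.e. δ+…+δ^K ≥ 29/28 ≈ 1.0357.
With δ = 5/7, the partial sums are K=1: 0.7143, K=2: 1.2245.
K = 2 is the first length at which the sum reaches 1.0357.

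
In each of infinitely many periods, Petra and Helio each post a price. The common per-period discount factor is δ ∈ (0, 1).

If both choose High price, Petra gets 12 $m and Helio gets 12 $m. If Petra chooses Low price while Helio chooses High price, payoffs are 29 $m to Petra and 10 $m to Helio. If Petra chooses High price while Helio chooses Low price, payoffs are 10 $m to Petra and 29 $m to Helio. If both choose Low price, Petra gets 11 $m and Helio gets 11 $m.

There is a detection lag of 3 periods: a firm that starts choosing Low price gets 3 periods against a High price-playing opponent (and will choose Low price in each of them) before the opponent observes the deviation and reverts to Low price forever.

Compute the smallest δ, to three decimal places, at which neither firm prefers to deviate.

The best deviation is to choose Low price for all 3 undetected periods, earning 29 each, then 11 forever once detected.
Deviation value: 29(1−δ^3)/(1−δ) + 11δ^3/(1−δ); cooperation value: 12/(1−δ).
IC: 12 ≥ 29(1−δ^3) + 11δ^3 = 29 − 18δ^3.
So δ^3 ≥ 17/18, giving δ ≥ (17/18)^(1/3) ≈ 0.981.

0.981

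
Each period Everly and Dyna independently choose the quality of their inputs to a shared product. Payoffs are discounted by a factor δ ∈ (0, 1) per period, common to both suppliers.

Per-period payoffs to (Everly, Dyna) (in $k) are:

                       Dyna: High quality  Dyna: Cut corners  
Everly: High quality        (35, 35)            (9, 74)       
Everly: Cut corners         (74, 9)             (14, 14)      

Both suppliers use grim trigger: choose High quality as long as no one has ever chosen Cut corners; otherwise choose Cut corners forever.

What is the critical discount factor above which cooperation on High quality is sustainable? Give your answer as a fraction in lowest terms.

13/20

35/(1−δ) ≥ 74 + 14δ/(1−δ)
35 ≥ 74 − 60δ
δ ≥ 39/60 = 13/20.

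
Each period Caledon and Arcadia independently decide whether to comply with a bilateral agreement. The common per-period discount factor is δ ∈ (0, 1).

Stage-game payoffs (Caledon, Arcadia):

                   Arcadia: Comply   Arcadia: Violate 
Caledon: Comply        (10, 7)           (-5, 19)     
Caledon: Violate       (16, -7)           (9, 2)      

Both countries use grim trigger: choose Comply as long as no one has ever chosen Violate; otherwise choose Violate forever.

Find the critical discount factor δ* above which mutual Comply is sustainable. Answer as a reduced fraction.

6/7

Caledon's threshold: (16−10)/(16−9) = 6/7.
Arcadia's threshold: (19−7)/(19−2) = 12/17.
6/7 > 12/17, so Caledon binds and δ* = 6/7.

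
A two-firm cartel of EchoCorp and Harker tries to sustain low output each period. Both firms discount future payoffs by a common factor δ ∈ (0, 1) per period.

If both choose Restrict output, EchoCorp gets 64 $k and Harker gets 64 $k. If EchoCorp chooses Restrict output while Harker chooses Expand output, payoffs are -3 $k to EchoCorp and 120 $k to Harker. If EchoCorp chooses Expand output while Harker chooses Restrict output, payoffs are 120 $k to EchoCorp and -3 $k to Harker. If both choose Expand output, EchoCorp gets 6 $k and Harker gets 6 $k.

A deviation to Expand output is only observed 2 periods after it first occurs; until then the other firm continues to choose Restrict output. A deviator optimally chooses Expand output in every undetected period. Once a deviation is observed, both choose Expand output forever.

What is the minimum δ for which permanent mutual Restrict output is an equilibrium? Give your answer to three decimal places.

Deviating for the 2 undetected periods gains 120−64 = 56 per period over cooperation, then loses 64−6 = 58 per period forever once punishment starts.
Gain: 56(1 + δ + … + δ^1); loss: 58·δ^2/(1−δ).
No profitable deviation ⇔ 56(1−δ^2) ≤ 58·δ^2, i.e. δ^2 ≥ 56/(56+58) = 28/57.
Hence δ ≥ (28/57)^(1/2) ≈ 0.701.

0.701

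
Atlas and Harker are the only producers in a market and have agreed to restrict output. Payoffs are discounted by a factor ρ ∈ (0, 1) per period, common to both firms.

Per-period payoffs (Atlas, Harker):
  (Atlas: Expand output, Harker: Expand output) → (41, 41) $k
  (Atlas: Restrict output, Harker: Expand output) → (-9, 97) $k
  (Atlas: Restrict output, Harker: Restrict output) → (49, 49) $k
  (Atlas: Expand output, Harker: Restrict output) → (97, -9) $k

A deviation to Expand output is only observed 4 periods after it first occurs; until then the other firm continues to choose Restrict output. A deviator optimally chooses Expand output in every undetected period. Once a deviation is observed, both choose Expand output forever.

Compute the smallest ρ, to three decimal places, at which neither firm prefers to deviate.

0.962

Deviating for the 4 undetected periods gains 97−49 = 48 per period over cooperation, then loses 49−41 = 8 per period forever once punishment starts.
Gain: 48(1 + ρ + … + ρ^3); loss: 8·ρ^4/(1−ρ).
No profitable deviation ⇔ 48(1−ρ^4) ≤ 8·ρ^4, i.e. ρ^4 ≥ 48/(48+8) = 6/7.
Hence ρ ≥ (6/7)^(1/4) ≈ 0.962.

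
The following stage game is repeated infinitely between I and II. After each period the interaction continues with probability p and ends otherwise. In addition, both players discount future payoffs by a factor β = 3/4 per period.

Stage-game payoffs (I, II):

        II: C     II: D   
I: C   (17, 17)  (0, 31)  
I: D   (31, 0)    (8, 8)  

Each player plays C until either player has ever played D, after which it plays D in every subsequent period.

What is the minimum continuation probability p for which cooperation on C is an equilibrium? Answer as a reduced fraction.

Expected continuation weight on next period's payoff is β·p = 3/4·p, which plays the role of the discount factor.
Cooperation requires 3/4·p ≥ (31−17)/(31−8) = 14/23, hence p ≥ 56/69.

56/69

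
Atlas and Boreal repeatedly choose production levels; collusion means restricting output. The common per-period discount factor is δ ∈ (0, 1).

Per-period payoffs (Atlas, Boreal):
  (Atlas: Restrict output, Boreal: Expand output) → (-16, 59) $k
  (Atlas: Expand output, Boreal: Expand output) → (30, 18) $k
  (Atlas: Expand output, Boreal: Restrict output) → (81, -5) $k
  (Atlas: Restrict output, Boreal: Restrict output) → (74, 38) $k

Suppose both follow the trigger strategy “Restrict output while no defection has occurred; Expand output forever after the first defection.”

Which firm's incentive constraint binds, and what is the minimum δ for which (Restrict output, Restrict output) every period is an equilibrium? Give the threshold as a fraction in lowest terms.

Boreal; δ ≥ 21/41

For Atlas: deviation gain 81−74 = 7, per-period punishment loss 74−30 = 44. IC gives δ ≥ 7/51.
For Boreal: gain 21, loss 20 per period, so δ ≥ 21/41.
The tighter constraint is Boreal's, so cooperation needs δ ≥ 21/41.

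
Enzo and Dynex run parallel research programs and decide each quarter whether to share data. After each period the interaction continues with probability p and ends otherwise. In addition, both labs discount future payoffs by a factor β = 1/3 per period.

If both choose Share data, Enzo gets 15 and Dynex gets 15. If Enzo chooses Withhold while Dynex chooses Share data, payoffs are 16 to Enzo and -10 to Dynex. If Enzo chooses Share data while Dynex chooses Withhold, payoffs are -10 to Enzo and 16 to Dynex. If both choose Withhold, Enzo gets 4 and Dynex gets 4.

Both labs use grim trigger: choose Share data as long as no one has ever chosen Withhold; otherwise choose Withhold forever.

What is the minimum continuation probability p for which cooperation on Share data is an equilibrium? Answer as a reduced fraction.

1/4

With continuation probability p and discount β, the effective per-period discount factor is βp.
Grim-trigger IC: βp ≥ (16−15)/(16−4) = 1/12.
So p ≥ (1/12)/(1/3) = 1/4.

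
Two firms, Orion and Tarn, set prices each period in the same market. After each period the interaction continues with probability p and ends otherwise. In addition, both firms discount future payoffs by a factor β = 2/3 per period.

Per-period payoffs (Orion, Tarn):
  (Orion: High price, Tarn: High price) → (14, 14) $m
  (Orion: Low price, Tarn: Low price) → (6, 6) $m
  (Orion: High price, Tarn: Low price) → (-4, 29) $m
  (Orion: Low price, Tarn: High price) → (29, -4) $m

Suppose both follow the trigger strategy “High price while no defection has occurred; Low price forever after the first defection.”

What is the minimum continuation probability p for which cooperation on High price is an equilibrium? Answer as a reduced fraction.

Expected continuation weight on next period's payoff is β·p = 2/3·p, which plays the role of the discount factor.
Cooperation requires 2/3·p ≥ (29−14)/(29−6) = 15/23, hence p ≥ 45/46.

45/46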